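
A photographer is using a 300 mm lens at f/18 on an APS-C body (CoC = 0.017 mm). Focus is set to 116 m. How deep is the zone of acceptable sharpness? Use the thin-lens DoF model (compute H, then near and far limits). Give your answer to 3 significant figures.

108 m

Hyperfocal distance H = f²/(N·c) + f = 300²/(18 × 0.017) + 300 = 90000/0.306 + 300 ≈ 294417.6 mm ≈ 294.4 m.
Near limit Dn = s·(H − f)/(H + s − 2f) = 116000 × (294417.6 − 300) / (294417.6 + 116000 − 2 × 300) = 116000 × 294117.6 / 409817.6 ≈ 83251 mm.
Far limit Df = s·(H − f)/(H − s) = 116000 × (294417.6 − 300) / (294417.6 − 116000) = 116000 × 294117.6 / 178417.6 ≈ 191224 mm.
Depth of field = Df − Dn = 191224 − 83251 ≈ 107973 mm ≈ 108 m.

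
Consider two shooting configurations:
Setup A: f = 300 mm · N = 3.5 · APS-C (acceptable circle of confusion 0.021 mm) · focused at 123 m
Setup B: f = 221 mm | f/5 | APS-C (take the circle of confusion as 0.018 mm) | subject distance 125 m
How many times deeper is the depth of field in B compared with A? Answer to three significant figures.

Setup A: H = 300²/(3.5×0.021) + 300 ≈ 1224789.8 mm; DoF = Df − Dn = 136698 − 111797 ≈ 24901 mm.
Setup B: H = 221²/(5×0.018) + 221 ≈ 542898.8 mm; DoF = Df − Dn = 162323 − 101632 ≈ 60691 mm.
Ratio = 60691 / 24901 ≈ 2.44.

2.44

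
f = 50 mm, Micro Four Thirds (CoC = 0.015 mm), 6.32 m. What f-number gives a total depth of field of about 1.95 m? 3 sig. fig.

Write h = H − f = f²/(N·c). The thin-lens limits are Dn = s·h/(h + (s−f)) and Df = s·h/(h − (s−f)), so DoF = Df − Dn = 2·s·(s−f)·h / (h² − (s−f)²).
That is a quadratic in h: DoF·h² − 2·s·(s−f)·h − DoF·(s−f)² = 0 ⇒ h = (s−f)·(s + √(s² + DoF²)) / DoF = 6270 × (6320 + √(6320² + 1950²)) / 1950 = 6270 × (6320 + 6613.99) / 1950 ≈ 41588 mm.
Then N = f²/(c·h) = 50² / (0.015 × 41588) = 2500 / 623.82 ≈ 4.01.

f/4.01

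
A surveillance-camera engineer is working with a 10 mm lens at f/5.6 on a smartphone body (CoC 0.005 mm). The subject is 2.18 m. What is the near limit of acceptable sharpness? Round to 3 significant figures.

Hyperfocal distance H = f²/(N·c) + f = 10²/(5.6 × 0.005) + 10 = 100/0.028 + 10 ≈ 3581.4 mm ≈ 3.581 m.
Near limit Dn = s·(H − f)/(H + s − 2f) = 2180 × (3581.4 − 10) / (3581.4 + 2180 − 2 × 10) = 2180 × 3571.4 / 5741.4 ≈ 1356.1 mm ≈ 1.36 m.

1.36 m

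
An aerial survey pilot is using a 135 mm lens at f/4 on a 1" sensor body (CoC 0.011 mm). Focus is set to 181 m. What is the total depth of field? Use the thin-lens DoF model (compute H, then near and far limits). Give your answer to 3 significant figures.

195 m

Hyperfocal distance H = f²/(N·c) + f = 135²/(4 × 0.011) + 135 = 18225/0.044 + 135 ≈ 414339.5 mm ≈ 414.3 m.
Near limit Dn = s·(H − f)/(H + s − 2f) = 181000 × (414339.5 − 135) / (414339.5 + 181000 − 2 × 135) = 181000 × 414204.5 / 595069.5 ≈ 125987 mm.
Far limit Df = s·(H − f)/(H − s) = 181000 × (414339.5 − 135) / (414339.5 − 181000) = 181000 × 414204.5 / 233339.5 ≈ 321296 mm.
Depth of field = Df − Dn = 321296 − 125987 ≈ 195309 mm ≈ 195 m.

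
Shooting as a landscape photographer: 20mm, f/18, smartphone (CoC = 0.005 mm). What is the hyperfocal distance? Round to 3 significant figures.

4.46 m

Hyperfocal distance H = f²/(N·c) + f = 20²/(18 × 0.005) + 20 = 400/0.09 + 20 ≈ 4464.4 mm ≈ 4.46 m.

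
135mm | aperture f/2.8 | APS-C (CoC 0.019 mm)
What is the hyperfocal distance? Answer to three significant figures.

343 m

Hyperfocal distance H = f²/(N·c) + f = 135²/(2.8 × 0.019) + 135 = 18225/0.0532 + 135 ≈ 342710.2 mm ≈ 343 m.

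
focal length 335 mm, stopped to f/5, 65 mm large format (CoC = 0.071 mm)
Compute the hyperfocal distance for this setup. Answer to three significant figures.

316 m

Hyperfocal distance H = f²/(N·c) + f = 335²/(5 × 0.071) + 335 = 112225/0.355 + 335 ≈ 316461.8 mm ≈ 316 m.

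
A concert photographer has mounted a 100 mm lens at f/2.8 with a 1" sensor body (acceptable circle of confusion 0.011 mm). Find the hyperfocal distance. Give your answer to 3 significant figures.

Hyperfocal distance H = f²/(N·c) + f = 100²/(2.8 × 0.011) + 100 = 10000/0.0308 + 100 ≈ 324775.3 mm ≈ 325 m.

325 m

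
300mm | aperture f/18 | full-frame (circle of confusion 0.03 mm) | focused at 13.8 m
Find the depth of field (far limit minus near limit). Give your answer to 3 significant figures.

2.25 m

Hyperfocal distance H = f²/(N·c) + f = 300²/(18 × 0.03) + 300 = 90000/0.54 + 300 ≈ 166966.7 mm ≈ 167.0 m.
Near limit Dn = s·(H − f)/(H + s − 2f) = 13800 × (166966.7 − 300) / (166966.7 + 13800 − 2 × 300) = 13800 × 166666.7 / 180166.7 ≈ 12766.0 mm.
Far limit Df = s·(H − f)/(H − s) = 13800 × (166966.7 − 300) / (166966.7 − 13800) = 13800 × 166666.7 / 153166.7 ≈ 15016.3 mm.
Depth of field = Df − Dn = 15016.3 − 12766.0 ≈ 2250.3 mm ≈ 2.25 m.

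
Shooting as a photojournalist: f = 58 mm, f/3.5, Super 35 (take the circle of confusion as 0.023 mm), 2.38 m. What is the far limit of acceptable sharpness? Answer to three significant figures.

2.52 m

Hyperfocal distance H = f²/(N·c) + f = 58²/(3.5 × 0.023) + 58 = 3364/0.0805 + 58 ≈ 41846.8 mm ≈ 41.85 m.
Far limit Df = s·(H − f)/(H − s) = 2380 × (41846.8 − 58) / (41846.8 − 2380) = 2380 × 41788.8 / 39466.8 ≈ 2520.0 mm ≈ 2.52 m.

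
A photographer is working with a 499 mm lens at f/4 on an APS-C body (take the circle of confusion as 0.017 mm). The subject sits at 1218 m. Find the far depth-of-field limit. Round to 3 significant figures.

Hyperfocal distance H = f²/(N·c) + f = 499²/(4 × 0.017) + 499 = 249001/0.068 + 499 ≈ 3662278.4 mm ≈ 3662 m.
Far limit Df = s·(H − f)/(H − s) = 1218000 × (3662278.4 − 499) / (3662278.4 − 1218000) = 1218000 × 3661779.4 / 2444278.4 ≈ 1824689 mm ≈ 1820 m.

1820 m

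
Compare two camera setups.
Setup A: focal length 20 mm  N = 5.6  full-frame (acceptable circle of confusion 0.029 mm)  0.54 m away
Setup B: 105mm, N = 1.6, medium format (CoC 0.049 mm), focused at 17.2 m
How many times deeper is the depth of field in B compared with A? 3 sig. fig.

Setup A: H = 20²/(5.6×0.029) + 20 ≈ 2483.1 mm; DoF = Df − Dn = 684.51 − 445.87 ≈ 238.64 mm.
Setup B: H = 105²/(1.6×0.049) + 105 ≈ 140730.0 mm; DoF = Df − Dn = 19580.3 − 15335.7 ≈ 4244.6 mm.
Ratio = 4244.6 / 238.64 ≈ 17.8.

17.8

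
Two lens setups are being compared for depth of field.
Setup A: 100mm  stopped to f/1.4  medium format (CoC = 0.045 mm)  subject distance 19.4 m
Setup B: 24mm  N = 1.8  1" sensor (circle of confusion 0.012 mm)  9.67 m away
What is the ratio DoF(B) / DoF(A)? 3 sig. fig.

Setup A: H = 100²/(1.4×0.045) + 100 ≈ 158830.2 mm; DoF = Df − Dn = 22085.4 − 17296.9 ≈ 4788.5 mm.
Setup B: H = 24²/(1.8×0.012) + 24 ≈ 26690.7 mm; DoF = Df − Dn = 15150.2 − 7101.3 ≈ 8048.9 mm.
Ratio = 8048.9 / 4788.5 ≈ 1.68.

1.68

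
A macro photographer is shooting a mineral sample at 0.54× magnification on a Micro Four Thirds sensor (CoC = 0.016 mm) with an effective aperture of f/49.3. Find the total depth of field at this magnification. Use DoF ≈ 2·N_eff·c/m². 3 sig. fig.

At magnification m, DoF ≈ 2·N_eff·c/m² = 2 × 49.3 × 0.016 / 0.54² = 1.578 / 0.2916 ≈ 5.41 mm.

5.41 mm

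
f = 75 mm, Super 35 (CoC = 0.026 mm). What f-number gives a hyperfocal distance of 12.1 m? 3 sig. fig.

f/18

Rearrange H = f²/(N·c) + f for N: N = f² / ((H − f)·c).
N = 75² / ((12100 − 75) × 0.026) = 5625 / 312.6 ≈ 18.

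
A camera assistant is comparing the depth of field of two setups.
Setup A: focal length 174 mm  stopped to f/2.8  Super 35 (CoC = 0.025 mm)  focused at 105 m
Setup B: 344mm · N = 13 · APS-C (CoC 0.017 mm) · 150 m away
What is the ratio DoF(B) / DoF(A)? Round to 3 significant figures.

1.68

Setup A: H = 174²/(2.8×0.025) + 174 ≈ 432688.3 mm; DoF = Df − Dn = 138589 − 84516 ≈ 54073 mm.
Setup B: H = 344²/(13×0.017) + 344 ≈ 535801.0 mm; DoF = Df − Dn = 208186 − 117234 ≈ 90952 mm.
Ratio = 90952 / 54073 ≈ 1.68.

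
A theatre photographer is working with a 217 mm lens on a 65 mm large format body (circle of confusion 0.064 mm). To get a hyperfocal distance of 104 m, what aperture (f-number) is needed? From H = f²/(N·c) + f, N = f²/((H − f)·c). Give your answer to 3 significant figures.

Rearrange H = f²/(N·c) + f for N: N = f² / ((H − f)·c).
N = 217² / ((104000 − 217) × 0.064) = 47089 / 6642 ≈ 7.09.

f/7.09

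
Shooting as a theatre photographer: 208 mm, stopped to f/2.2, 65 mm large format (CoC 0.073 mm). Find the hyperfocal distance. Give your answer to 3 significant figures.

270 m

Hyperfocal distance H = f²/(N·c) + f = 208²/(2.2 × 0.073) + 208 = 43264/0.1606 + 208 ≈ 269597.8 mm ≈ 270 m.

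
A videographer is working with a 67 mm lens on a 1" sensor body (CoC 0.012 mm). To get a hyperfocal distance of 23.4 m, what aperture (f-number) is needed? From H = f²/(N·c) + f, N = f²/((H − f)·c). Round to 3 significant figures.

f/16

Rearrange H = f²/(N·c) + f for N: N = f² / ((H − f)·c).
N = 67² / ((23400 − 67) × 0.012) = 4489 / 280.0 ≈ 16.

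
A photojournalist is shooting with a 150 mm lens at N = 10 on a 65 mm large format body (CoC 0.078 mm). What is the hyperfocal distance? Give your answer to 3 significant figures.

29.0 m

Hyperfocal distance H = f²/(N·c) + f = 150²/(10 × 0.078) + 150 = 22500/0.78 + 150 ≈ 28996.2 mm ≈ 29.0 m.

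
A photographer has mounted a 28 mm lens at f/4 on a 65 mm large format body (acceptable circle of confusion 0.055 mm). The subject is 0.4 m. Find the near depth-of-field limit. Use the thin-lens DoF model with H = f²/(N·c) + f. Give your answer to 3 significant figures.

362 mm

Hyperfocal distance H = f²/(N·c) + f = 28²/(4 × 0.055) + 28 = 784/0.22 + 28 ≈ 3591.6 mm ≈ 3.592 m.
Near limit Dn = s·(H − f)/(H + s − 2f) = 400 × (3591.6 − 28) / (3591.6 + 400 − 2 × 28) = 400 × 3563.6 / 3935.6 ≈ 362.19 mm.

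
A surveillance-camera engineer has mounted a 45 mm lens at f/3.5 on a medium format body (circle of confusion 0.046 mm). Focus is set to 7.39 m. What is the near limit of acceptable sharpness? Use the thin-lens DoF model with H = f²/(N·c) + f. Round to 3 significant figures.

Hyperfocal distance H = f²/(N·c) + f = 45²/(3.5 × 0.046) + 45 = 2025/0.161 + 45 ≈ 12622.6 mm ≈ 12.62 m.
Near limit Dn = s·(H − f)/(H + s − 2f) = 7390 × (12622.6 − 45) / (12622.6 + 7390 − 2 × 45) = 7390 × 12577.6 / 19922.6 ≈ 4665.5 mm ≈ 4.67 m.

4.67 m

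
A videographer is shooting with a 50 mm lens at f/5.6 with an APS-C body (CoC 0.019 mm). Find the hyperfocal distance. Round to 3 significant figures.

23.5 m

Hyperfocal distance H = f²/(N·c) + f = 50²/(5.6 × 0.019) + 50 = 2500/0.1064 + 50 ≈ 23546.2 mm ≈ 23.5 m.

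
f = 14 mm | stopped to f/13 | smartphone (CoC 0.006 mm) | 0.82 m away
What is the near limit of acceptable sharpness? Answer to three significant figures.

0.621 m

Hyperfocal distance H = f²/(N·c) + f = 14²/(13 × 0.006) + 14 = 196/0.078 + 14 ≈ 2526.8 mm ≈ 2.527 m.
Near limit Dn = s·(H − f)/(H + s − 2f) = 820 × (2526.8 − 14) / (2526.8 + 820 − 2 × 14) = 820 × 2512.8 / 3318.8 ≈ 620.86 mm ≈ 0.621 m.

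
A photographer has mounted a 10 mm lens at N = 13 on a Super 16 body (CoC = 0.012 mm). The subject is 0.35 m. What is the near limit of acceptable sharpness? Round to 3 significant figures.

Hyperfocal distance H = f²/(N·c) + f = 10²/(13 × 0.012) + 10 = 100/0.156 + 10 ≈ 651.0 mm ≈ 0.651 m.
Near limit Dn = s·(H − f)/(H + s − 2f) = 350 × (651.0 − 10) / (651.0 + 350 − 2 × 10) = 350 × 641.0 / 981.0 ≈ 228.70 mm.

229 mm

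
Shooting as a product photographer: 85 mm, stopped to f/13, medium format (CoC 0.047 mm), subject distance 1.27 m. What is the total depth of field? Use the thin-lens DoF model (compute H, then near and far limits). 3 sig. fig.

Hyperfocal distance H = f²/(N·c) + f = 85²/(13 × 0.047) + 85 = 7225/0.611 + 85 ≈ 11909.9 mm ≈ 11.91 m.
Near limit Dn = s·(H − f)/(H + s − 2f) = 1270 × (11909.9 − 85) / (11909.9 + 1270 − 2 × 85) = 1270 × 11824.9 / 13009.9 ≈ 1154.32 mm.
Far limit Df = s·(H − f)/(H − s) = 1270 × (11909.9 − 85) / (11909.9 − 1270) = 1270 × 11824.9 / 10639.9 ≈ 1411.44 mm.
Depth of field = Df − Dn = 1411.44 − 1154.32 ≈ 257.12 mm.

257 mm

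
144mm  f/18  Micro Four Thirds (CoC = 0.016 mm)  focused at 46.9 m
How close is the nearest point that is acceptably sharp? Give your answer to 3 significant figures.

28.4 m

Hyperfocal distance H = f²/(N·c) + f = 144²/(18 × 0.016) + 144 = 20736/0.288 + 144 ≈ 72144.0 mm ≈ 72.14 m.
Near limit Dn = s·(H − f)/(H + s − 2f) = 46900 × (72144.0 − 144) / (72144.0 + 46900 − 2 × 144) = 46900 × 72000.0 / 118756.0 ≈ 28435 mm ≈ 28.4 m.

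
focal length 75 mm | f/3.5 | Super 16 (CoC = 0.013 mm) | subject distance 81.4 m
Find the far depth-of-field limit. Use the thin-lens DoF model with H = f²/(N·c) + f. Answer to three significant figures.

238 m

Hyperfocal distance H = f²/(N·c) + f = 75²/(3.5 × 0.013) + 75 = 5625/0.0455 + 75 ≈ 123701.4 mm ≈ 123.7 m.
Far limit Df = s·(H − f)/(H − s) = 81400 × (123701.4 − 75) / (123701.4 − 81400) = 81400 × 123626.4 / 42301.4 ≈ 237893 mm ≈ 238 m.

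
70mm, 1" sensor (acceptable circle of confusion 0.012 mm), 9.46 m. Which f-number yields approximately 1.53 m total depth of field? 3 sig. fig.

f/3.49

Write h = H − f = f²/(N·c). The thin-lens limits are Dn = s·h/(h + (s−f)) and Df = s·h/(h − (s−f)), so DoF = Df − Dn = 2·s·(s−f)·h / (h² − (s−f)²).
That is a quadratic in h: DoF·h² − 2·s·(s−f)·h − DoF·(s−f)² = 0 ⇒ h = (s−f)·(s + √(s² + DoF²)) / DoF = 9390 × (9460 + √(9460² + 1530²)) / 1530 = 9390 × (9460 + 9582.93) / 1530 ≈ 116871 mm.
Then N = f²/(c·h) = 70² / (0.012 × 116871) = 4900 / 1402.5 ≈ 3.49.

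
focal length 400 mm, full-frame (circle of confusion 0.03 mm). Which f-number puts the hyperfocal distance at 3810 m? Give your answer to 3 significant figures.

f/1.40

Rearrange H = f²/(N·c) + f for N: N = f² / ((H − f)·c).
N = 400² / ((3810000 − 400) × 0.03) = 160000 / 114288 ≈ 1.40.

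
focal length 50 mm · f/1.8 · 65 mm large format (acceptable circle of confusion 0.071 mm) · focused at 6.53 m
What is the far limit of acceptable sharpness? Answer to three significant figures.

Hyperfocal distance H = f²/(N·c) + f = 50²/(1.8 × 0.071) + 50 = 2500/0.1278 + 50 ≈ 19611.8 mm ≈ 19.61 m.
Far limit Df = s·(H − f)/(H − s) = 6530 × (19611.8 − 50) / (19611.8 − 6530) = 6530 × 19561.8 / 13081.8 ≈ 9764.6 mm ≈ 9.76 m.

9.76 m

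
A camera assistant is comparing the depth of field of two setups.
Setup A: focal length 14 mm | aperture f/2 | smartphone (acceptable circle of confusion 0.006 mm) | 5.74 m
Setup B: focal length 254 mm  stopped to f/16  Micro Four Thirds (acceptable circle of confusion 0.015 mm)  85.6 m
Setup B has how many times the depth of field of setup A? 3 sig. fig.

13.2

Setup A: H = 14²/(2×0.006) + 14 ≈ 16347.3 mm; DoF = Df − Dn = 8838.5 − 4250.1 ≈ 4588.4 mm.
Setup B: H = 254²/(16×0.015) + 254 ≈ 269070.7 mm; DoF = Df − Dn = 125419 − 64972 ≈ 60447 mm.
Ratio = 60447 / 4588.4 ≈ 13.2.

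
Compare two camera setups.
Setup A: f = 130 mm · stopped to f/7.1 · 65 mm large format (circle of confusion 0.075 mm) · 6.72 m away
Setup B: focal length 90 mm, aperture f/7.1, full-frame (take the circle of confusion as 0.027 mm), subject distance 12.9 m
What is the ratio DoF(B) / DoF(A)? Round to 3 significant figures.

2.95

Setup A: H = 130²/(7.1×0.075) + 130 ≈ 31867.1 mm; DoF = Df − Dn = 8481.0 − 5564.6 ≈ 2916.4 mm.
Setup B: H = 90²/(7.1×0.027) + 90 ≈ 42343.5 mm; DoF = Df − Dn = 18512.4 − 9898.9 ≈ 8613.5 mm.
Ratio = 8613.5 / 2916.4 ≈ 2.95.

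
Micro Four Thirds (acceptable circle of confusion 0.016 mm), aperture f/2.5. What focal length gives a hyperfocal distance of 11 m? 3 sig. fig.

21.0 mm

From H = f²/(N·c) + f, with f ≪ H: f ≈ √(H·N·c) = √(11000 × 2.5 × 0.016) = √440.00 ≈ 20.98 mm.
The +f correction barely moves this — solving exactly, f² + N·c·f − N·c·H = 0 ⇒ f = (−N·c + √((N·c)² + 4·N·c·H))/2 = (−0.04 + √1760.0)/2 ≈ 20.956 mm, so f ≈ 21.0 mm.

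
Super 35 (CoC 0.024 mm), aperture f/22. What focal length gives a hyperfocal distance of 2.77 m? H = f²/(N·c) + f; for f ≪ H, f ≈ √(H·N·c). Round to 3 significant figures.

38.0 mm

From H = f²/(N·c) + f, with f ≪ H: f ≈ √(H·N·c) = √(2770 × 22 × 0.024) = √1462.6 ≈ 38.24 mm.
Exact: f² + N·c·f − N·c·H = 0 ⇒ f = (−N·c + √((N·c)² + 4·N·c·H))/2 = (−0.528 + √5850.5)/2 ≈ 37.980 mm ≈ 38.0 mm.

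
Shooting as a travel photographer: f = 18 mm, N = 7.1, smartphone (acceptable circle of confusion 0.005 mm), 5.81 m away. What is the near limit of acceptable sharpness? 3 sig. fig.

3.55 m

Hyperfocal distance H = f²/(N·c) + f = 18²/(7.1 × 0.005) + 18 = 324/0.0355 + 18 ≈ 9144.8 mm ≈ 9.145 m.
Near limit Dn = s·(H − f)/(H + s − 2f) = 5810 × (9144.8 − 18) / (9144.8 + 5810 − 2 × 18) = 5810 × 9126.8 / 14918.8 ≈ 3554.3 mm ≈ 3.55 m.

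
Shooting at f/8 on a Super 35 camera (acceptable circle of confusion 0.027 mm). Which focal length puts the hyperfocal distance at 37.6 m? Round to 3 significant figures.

90.0 mm

From H = f²/(N·c) + f, with f ≪ H: f ≈ √(H·N·c) = √(37600 × 8 × 0.027) = √8121.6 ≈ 90.12 mm.
Exact: f² + N·c·f − N·c·H = 0 ⇒ f = (−N·c + √((N·c)² + 4·N·c·H))/2 = (−0.216 + √32486)/2 ≈ 90.012 mm ≈ 90.0 mm.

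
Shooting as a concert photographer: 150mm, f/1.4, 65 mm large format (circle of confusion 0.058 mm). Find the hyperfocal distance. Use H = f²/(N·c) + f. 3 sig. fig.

277 m

Hyperfocal distance H = f²/(N·c) + f = 150²/(1.4 × 0.058) + 150 = 22500/0.0812 + 150 ≈ 277243.6 mm ≈ 277 m.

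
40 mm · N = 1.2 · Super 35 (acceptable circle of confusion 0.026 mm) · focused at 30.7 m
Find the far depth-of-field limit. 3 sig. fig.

76.3 m

Hyperfocal distance H = f²/(N·c) + f = 40²/(1.2 × 0.026) + 40 = 1600/0.0312 + 40 ≈ 51322.1 mm ≈ 51.32 m.
Far limit Df = s·(H − f)/(H − s) = 30700 × (51322.1 − 40) / (51322.1 − 30700) = 30700 × 51282.1 / 20622.1 ≈ 76343 mm ≈ 76.3 m.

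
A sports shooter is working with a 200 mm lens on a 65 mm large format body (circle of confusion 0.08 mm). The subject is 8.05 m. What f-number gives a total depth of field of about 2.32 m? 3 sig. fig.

f/9

Write h = H − f = f²/(N·c). The thin-lens limits are Dn = s·h/(h + (s−f)) and Df = s·h/(h − (s−f)), so DoF = Df − Dn = 2·s·(s−f)·h / (h² − (s−f)²).
That is a quadratic in h: DoF·h² − 2·s·(s−f)·h − DoF·(s−f)² = 0 ⇒ h = (s−f)·(s + √(s² + DoF²)) / DoF = 7850 × (8050 + √(8050² + 2320²)) / 2320 = 7850 × (8050 + 8377.64) / 2320 ≈ 55585 mm.
Then N = f²/(c·h) = 200² / (0.08 × 55585) = 40000 / 4446.8 ≈ 9.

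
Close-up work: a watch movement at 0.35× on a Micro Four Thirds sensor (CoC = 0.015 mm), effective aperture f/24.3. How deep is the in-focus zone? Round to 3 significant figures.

At magnification m, DoF ≈ 2·N_eff·c/m² = 2 × 24.3 × 0.015 / 0.35² = 0.729 / 0.1225 ≈ 5.95 mm.

5.95 mm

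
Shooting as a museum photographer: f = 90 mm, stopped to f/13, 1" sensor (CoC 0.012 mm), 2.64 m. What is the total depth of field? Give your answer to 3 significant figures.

260 mm

Hyperfocal distance H = f²/(N·c) + f = 90²/(13 × 0.012) + 90 = 8100/0.156 + 90 ≈ 52013.1 mm ≈ 52.01 m.
Near limit Dn = s·(H − f)/(H + s − 2f) = 2640 × (52013.1 − 90) / (52013.1 + 2640 − 2 × 90) = 2640 × 51923.1 / 54473.1 ≈ 2516.42 mm.
Far limit Df = s·(H − f)/(H − s) = 2640 × (52013.1 − 90) / (52013.1 − 2640) = 2640 × 51923.1 / 49373.1 ≈ 2776.35 mm.
Depth of field = Df − Dn = 2776.35 − 2516.42 ≈ 259.93 mm.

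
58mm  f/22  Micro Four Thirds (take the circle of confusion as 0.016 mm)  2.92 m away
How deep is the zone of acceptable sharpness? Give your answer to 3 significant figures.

Hyperfocal distance H = f²/(N·c) + f = 58²/(22 × 0.016) + 58 = 3364/0.352 + 58 ≈ 9614.8 mm ≈ 9.615 m.
Near limit Dn = s·(H − f)/(H + s − 2f) = 2920 × (9614.8 − 58) / (9614.8 + 2920 − 2 × 58) = 2920 × 9556.8 / 12418.8 ≈ 2247.1 mm.
Far limit Df = s·(H − f)/(H − s) = 2920 × (9614.8 − 58) / (9614.8 − 2920) = 2920 × 9556.8 / 6694.8 ≈ 4168.3 mm.
Depth of field = Df − Dn = 4168.3 − 2247.1 ≈ 1921.2 mm ≈ 1.92 m.

1.92 m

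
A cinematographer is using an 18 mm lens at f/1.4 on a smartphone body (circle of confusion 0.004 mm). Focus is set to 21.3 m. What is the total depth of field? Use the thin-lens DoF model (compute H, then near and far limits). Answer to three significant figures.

Hyperfocal distance H = f²/(N·c) + f = 18²/(1.4 × 0.004) + 18 = 324/0.0056 + 18 ≈ 57875.1 mm ≈ 57.88 m.
Near limit Dn = s·(H − f)/(H + s − 2f) = 21300 × (57875.1 − 18) / (57875.1 + 21300 − 2 × 18) = 21300 × 57857.1 / 79139.1 ≈ 15572 mm.
Far limit Df = s·(H − f)/(H − s) = 21300 × (57875.1 − 18) / (57875.1 − 21300) = 21300 × 57857.1 / 36575.1 ≈ 33694 mm.
Depth of field = Df − Dn = 33694 − 15572 ≈ 18122 mm ≈ 18.1 m.

18.1 m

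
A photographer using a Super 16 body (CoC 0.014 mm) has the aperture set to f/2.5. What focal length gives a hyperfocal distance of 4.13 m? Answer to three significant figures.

12.0 mm

From H = f²/(N·c) + f, with f ≪ H: f ≈ √(H·N·c) = √(4130 × 2.5 × 0.014) = √144.55 ≈ 12.02 mm.
The +f correction barely moves this — solving exactly, f² + N·c·f − N·c·H = 0 ⇒ f = (−N·c + √((N·c)² + 4·N·c·H))/2 = (−0.035 + √578.20)/2 ≈ 12.005 mm, so f ≈ 12.0 mm.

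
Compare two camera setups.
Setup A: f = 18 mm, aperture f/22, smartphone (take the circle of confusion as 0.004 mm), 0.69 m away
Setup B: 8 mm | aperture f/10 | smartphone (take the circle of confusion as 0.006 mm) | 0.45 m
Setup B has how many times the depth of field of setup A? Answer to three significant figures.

Setup A: H = 18²/(22×0.004) + 18 ≈ 3699.8 mm; DoF = Df − Dn = 844.06 − 583.50 ≈ 260.56 mm.
Setup B: H = 8²/(10×0.006) + 8 ≈ 1074.7 mm; DoF = Df − Dn = 768.41 − 318.16 ≈ 450.25 mm.
Ratio = 450.25 / 260.56 ≈ 1.73.

1.73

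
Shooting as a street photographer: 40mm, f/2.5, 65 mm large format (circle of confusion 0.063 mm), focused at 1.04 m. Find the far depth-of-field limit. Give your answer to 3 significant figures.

1.15 m

Hyperfocal distance H = f²/(N·c) + f = 40²/(2.5 × 0.063) + 40 = 1600/0.1575 + 40 ≈ 10198.7 mm ≈ 10.20 m.
Far limit Df = s·(H − f)/(H − s) = 1040 × (10198.7 − 40) / (10198.7 − 1040) = 1040 × 10158.7 / 9158.7 ≈ 1153.6 mm ≈ 1.15 m.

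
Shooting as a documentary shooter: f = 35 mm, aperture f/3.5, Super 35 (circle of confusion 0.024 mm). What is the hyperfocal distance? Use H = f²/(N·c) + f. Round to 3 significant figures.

14.6 m

Hyperfocal distance H = f²/(N·c) + f = 35²/(3.5 × 0.024) + 35 = 1225/0.084 + 35 ≈ 14618.3 mm ≈ 14.6 m.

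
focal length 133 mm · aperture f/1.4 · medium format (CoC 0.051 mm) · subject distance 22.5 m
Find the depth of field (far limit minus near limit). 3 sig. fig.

4.10 m

Hyperfocal distance H = f²/(N·c) + f = 133²/(1.4 × 0.051) + 133 = 17689/0.0714 + 133 ≈ 247878.1 mm ≈ 247.9 m.
Near limit Dn = s·(H − f)/(H + s − 2f) = 22500 × (247878.1 − 133) / (247878.1 + 22500 − 2 × 133) = 22500 × 247745.1 / 270112.1 ≈ 20636.9 mm.
Far limit Df = s·(H − f)/(H − s) = 22500 × (247878.1 − 133) / (247878.1 − 22500) = 22500 × 247745.1 / 225378.1 ≈ 24732.9 mm.
Depth of field = Df − Dn = 24732.9 − 20636.9 ≈ 4096.0 mm ≈ 4.10 m.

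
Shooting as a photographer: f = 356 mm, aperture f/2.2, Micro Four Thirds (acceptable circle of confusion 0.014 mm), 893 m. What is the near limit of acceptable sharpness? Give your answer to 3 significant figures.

Hyperfocal distance H = f²/(N·c) + f = 356²/(2.2 × 0.014) + 356 = 126736/0.0308 + 356 ≈ 4115161.2 mm ≈ 4115 m.
Near limit Dn = s·(H − f)/(H + s − 2f) = 893000 × (4115161.2 − 356) / (4115161.2 + 893000 − 2 × 356) = 893000 × 4114805.2 / 5007449.2 ≈ 733811 mm ≈ 734 m.

734 m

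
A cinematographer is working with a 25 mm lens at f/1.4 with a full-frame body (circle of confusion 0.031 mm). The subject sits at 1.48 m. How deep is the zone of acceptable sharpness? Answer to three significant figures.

302 mm

Hyperfocal distance H = f²/(N·c) + f = 25²/(1.4 × 0.031) + 25 = 625/0.0434 + 25 ≈ 14425.9 mm ≈ 14.43 m.
Near limit Dn = s·(H − f)/(H + s − 2f) = 1480 × (14425.9 − 25) / (14425.9 + 1480 − 2 × 25) = 1480 × 14400.9 / 15855.9 ≈ 1344.19 mm.
Far limit Df = s·(H − f)/(H − s) = 1480 × (14425.9 − 25) / (14425.9 − 1480) = 1480 × 14400.9 / 12945.9 ≈ 1646.34 mm.
Depth of field = Df − Dn = 1646.34 − 1344.19 ≈ 302.15 mm.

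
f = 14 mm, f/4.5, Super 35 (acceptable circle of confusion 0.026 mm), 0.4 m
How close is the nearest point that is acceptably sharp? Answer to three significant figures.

Hyperfocal distance H = f²/(N·c) + f = 14²/(4.5 × 0.026) + 14 = 196/0.117 + 14 ≈ 1689.2 mm ≈ 1.689 m.
Near limit Dn = s·(H − f)/(H + s − 2f) = 400 × (1689.2 − 14) / (1689.2 + 400 − 2 × 14) = 400 × 1675.2 / 2061.2 ≈ 325.09 mm.

325 mm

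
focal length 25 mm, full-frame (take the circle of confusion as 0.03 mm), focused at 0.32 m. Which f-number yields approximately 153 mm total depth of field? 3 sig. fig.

f/16

Write h = H − f = f²/(N·c). The thin-lens limits are Dn = s·h/(h + (s−f)) and Df = s·h/(h − (s−f)), so DoF = Df − Dn = 2·s·(s−f)·h / (h² − (s−f)²).
That is a quadratic in h: DoF·h² − 2·s·(s−f)·h − DoF·(s−f)² = 0 ⇒ h = (s−f)·(s + √(s² + DoF²)) / DoF = 295 × (320 + √(320² + 153²)) / 153 = 295 × (320 + 354.696) / 153 ≈ 1300.9 mm.
Then N = f²/(c·h) = 25² / (0.03 × 1300.9) = 625 / 39.027 ≈ 16.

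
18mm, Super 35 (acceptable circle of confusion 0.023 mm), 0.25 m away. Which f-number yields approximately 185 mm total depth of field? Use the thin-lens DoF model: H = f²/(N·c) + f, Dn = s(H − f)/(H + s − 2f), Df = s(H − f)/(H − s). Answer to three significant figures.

f/20

Write h = H − f = f²/(N·c). The thin-lens limits are Dn = s·h/(h + (s−f)) and Df = s·h/(h − (s−f)), so DoF = Df − Dn = 2·s·(s−f)·h / (h² − (s−f)²).
That is a quadratic in h: DoF·h² − 2·s·(s−f)·h − DoF·(s−f)² = 0 ⇒ h = (s−f)·(s + √(s² + DoF²)) / DoF = 232 × (250 + √(250² + 185²)) / 185 = 232 × (250 + 311.006) / 185 ≈ 703.53 mm.
Then N = f²/(c·h) = 18² / (0.023 × 703.53) = 324 / 16.181 ≈ 20.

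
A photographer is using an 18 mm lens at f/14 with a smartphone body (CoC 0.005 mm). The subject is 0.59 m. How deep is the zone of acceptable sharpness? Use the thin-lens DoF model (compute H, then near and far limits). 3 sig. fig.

Hyperfocal distance H = f²/(N·c) + f = 18²/(14 × 0.005) + 18 = 324/0.07 + 18 ≈ 4646.6 mm ≈ 4.647 m.
Near limit Dn = s·(H − f)/(H + s − 2f) = 590 × (4646.6 − 18) / (4646.6 + 590 − 2 × 18) = 590 × 4628.6 / 5200.6 ≈ 525.11 mm.
Far limit Df = s·(H − f)/(H − s) = 590 × (4646.6 − 18) / (4646.6 − 590) = 590 × 4628.6 / 4056.6 ≈ 673.19 mm.
Depth of field = Df − Dn = 673.19 − 525.11 ≈ 148.08 mm.

148 mm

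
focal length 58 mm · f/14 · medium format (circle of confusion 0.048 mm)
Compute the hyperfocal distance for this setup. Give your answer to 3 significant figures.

Hyperfocal distance H = f²/(N·c) + f = 58²/(14 × 0.048) + 58 = 3364/0.672 + 58 ≈ 5064.0 mm ≈ 5.06 m.

5.06 m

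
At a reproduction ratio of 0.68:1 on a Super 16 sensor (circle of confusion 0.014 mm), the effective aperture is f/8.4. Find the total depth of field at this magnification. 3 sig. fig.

0.509 mm

At magnification m, DoF ≈ 2·N_eff·c/m² = 2 × 8.4 × 0.014 / 0.68² = 0.2352 / 0.4624 ≈ 0.509 mm.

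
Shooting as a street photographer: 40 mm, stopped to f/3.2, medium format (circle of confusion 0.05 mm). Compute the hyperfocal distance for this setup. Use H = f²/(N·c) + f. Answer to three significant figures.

10.0 m

Hyperfocal distance H = f²/(N·c) + f = 40²/(3.2 × 0.05) + 40 = 1600/0.16 + 40 ≈ 10040.0 mm ≈ 10.0 m.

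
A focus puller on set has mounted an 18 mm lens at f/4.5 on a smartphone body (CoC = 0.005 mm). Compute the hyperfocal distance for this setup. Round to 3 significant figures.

14.4 m

Hyperfocal distance H = f²/(N·c) + f = 18²/(4.5 × 0.005) + 18 = 324/0.0225 + 18 ≈ 14418.0 mm ≈ 14.4 m.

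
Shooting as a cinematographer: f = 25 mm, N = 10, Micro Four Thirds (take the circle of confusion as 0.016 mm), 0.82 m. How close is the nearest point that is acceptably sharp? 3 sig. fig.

Hyperfocal distance H = f²/(N·c) + f = 25²/(10 × 0.016) + 25 = 625/0.16 + 25 ≈ 3931.2 mm ≈ 3.931 m.
Near limit Dn = s·(H − f)/(H + s − 2f) = 820 × (3931.2 − 25) / (3931.2 + 820 − 2 × 25) = 820 × 3906.2 / 4701.2 ≈ 681.33 mm ≈ 0.681 m.

0.681 m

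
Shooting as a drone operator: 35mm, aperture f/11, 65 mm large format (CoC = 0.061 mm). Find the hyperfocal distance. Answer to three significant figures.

1.86 m

Hyperfocal distance H = f²/(N·c) + f = 35²/(11 × 0.061) + 35 = 1225/0.671 + 35 ≈ 1860.6 mm ≈ 1.86 m.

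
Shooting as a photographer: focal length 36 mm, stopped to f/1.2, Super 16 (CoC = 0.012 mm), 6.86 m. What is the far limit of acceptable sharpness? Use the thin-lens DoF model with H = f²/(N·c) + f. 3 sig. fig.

7.42 m

Hyperfocal distance H = f²/(N·c) + f = 36²/(1.2 × 0.012) + 36 = 1296/0.0144 + 36 ≈ 90036.0 mm ≈ 90.04 m.
Far limit Df = s·(H − f)/(H − s) = 6860 × (90036.0 − 36) / (90036.0 − 6860) = 6860 × 90000.0 / 83176.0 ≈ 7422.8 mm ≈ 7.42 m.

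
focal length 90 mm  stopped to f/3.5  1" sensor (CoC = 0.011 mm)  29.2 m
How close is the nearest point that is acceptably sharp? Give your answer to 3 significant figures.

25.7 m

Hyperfocal distance H = f²/(N·c) + f = 90²/(3.5 × 0.011) + 90 = 8100/0.0385 + 90 ≈ 210479.6 mm ≈ 210.5 m.
Near limit Dn = s·(H − f)/(H + s − 2f) = 29200 × (210479.6 − 90) / (210479.6 + 29200 − 2 × 90) = 29200 × 210389.6 / 239499.6 ≈ 25651 mm ≈ 25.7 m.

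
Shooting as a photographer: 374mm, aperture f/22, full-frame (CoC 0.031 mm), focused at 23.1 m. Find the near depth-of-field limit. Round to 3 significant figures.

Hyperfocal distance H = f²/(N·c) + f = 374²/(22 × 0.031) + 374 = 139876/0.682 + 374 ≈ 205470.8 mm ≈ 205.5 m.
Near limit Dn = s·(H − f)/(H + s − 2f) = 23100 × (205470.8 − 374) / (205470.8 + 23100 − 2 × 374) = 23100 × 205096.8 / 227822.8 ≈ 20796 mm ≈ 20.8 m.

20.8 m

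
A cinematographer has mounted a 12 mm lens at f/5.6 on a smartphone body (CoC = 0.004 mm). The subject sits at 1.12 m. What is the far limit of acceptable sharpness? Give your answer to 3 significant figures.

1.35 m

Hyperfocal distance H = f²/(N·c) + f = 12²/(5.6 × 0.004) + 12 = 144/0.0224 + 12 ≈ 6440.6 mm ≈ 6.441 m.
Far limit Df = s·(H − f)/(H − s) = 1120 × (6440.6 − 12) / (6440.6 − 1120) = 1120 × 6428.6 / 5320.6 ≈ 1353.2 mm ≈ 1.35 m.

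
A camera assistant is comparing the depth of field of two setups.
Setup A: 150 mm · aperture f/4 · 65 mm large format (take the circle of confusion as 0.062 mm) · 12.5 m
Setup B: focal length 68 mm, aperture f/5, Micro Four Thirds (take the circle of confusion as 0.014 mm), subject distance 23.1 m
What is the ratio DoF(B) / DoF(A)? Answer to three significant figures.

5.29

Setup A: H = 150²/(4×0.062) + 150 ≈ 90875.8 mm; DoF = Df − Dn = 14469.7 − 11002.3 ≈ 3467.4 mm.
Setup B: H = 68²/(5×0.014) + 68 ≈ 66125.1 mm; DoF = Df − Dn = 35466 − 17128 ≈ 18338 mm.
Ratio = 18338 / 3467.4 ≈ 5.29.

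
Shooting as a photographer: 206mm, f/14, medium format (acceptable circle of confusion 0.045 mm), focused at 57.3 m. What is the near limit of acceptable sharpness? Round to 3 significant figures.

31.0 m

Hyperfocal distance H = f²/(N·c) + f = 206²/(14 × 0.045) + 206 = 42436/0.63 + 206 ≈ 67564.7 mm ≈ 67.56 m.
Near limit Dn = s·(H − f)/(H + s − 2f) = 57300 × (67564.7 − 206) / (67564.7 + 57300 − 2 × 206) = 57300 × 67358.7 / 124452.7 ≈ 31013 mm ≈ 31.0 m.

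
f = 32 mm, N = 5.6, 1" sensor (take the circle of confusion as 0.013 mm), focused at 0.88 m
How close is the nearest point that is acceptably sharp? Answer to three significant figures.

0.830 m

Hyperfocal distance H = f²/(N·c) + f = 32²/(5.6 × 0.013) + 32 = 1024/0.0728 + 32 ≈ 14097.9 mm ≈ 14.10 m.
Near limit Dn = s·(H − f)/(H + s − 2f) = 880 × (14097.9 − 32) / (14097.9 + 880 − 2 × 32) = 880 × 14065.9 / 14913.9 ≈ 829.96 mm ≈ 0.830 m.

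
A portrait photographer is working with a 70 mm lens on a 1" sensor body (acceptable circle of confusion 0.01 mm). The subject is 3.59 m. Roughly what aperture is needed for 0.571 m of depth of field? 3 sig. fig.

f/11

Write h = H − f = f²/(N·c). The thin-lens limits are Dn = s·h/(h + (s−f)) and Df = s·h/(h − (s−f)), so DoF = Df − Dn = 2·s·(s−f)·h / (h² − (s−f)²).
That is a quadratic in h: DoF·h² − 2·s·(s−f)·h − DoF·(s−f)² = 0 ⇒ h = (s−f)·(s + √(s² + DoF²)) / DoF = 3520 × (3590 + √(3590² + 571²)) / 571 = 3520 × (3590 + 3635.13) / 571 ≈ 44540 mm.
Then N = f²/(c·h) = 70² / (0.01 × 44540) = 4900 / 445.40 ≈ 11.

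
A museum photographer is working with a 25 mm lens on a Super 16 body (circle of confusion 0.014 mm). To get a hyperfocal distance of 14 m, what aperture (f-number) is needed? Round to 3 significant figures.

f/3.19

Rearrange H = f²/(N·c) + f for N: N = f² / ((H − f)·c).
N = 25² / ((14000 − 25) × 0.014) = 625 / 195.7 ≈ 3.19.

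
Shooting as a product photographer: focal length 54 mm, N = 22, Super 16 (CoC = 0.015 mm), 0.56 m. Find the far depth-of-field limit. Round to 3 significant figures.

0.594 m

Hyperfocal distance H = f²/(N·c) + f = 54²/(22 × 0.015) + 54 = 2916/0.33 + 54 ≈ 8890.4 mm ≈ 8.890 m.
Far limit Df = s·(H − f)/(H − s) = 560 × (8890.4 − 54) / (8890.4 − 560) = 560 × 8836.4 / 8330.4 ≈ 594.02 mm ≈ 0.594 m.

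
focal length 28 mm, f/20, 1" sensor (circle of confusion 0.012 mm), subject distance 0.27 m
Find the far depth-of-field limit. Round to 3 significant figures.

292 mm

Hyperfocal distance H = f²/(N·c) + f = 28²/(20 × 0.012) + 28 = 784/0.24 + 28 ≈ 3294.7 mm ≈ 3.295 m.
Far limit Df = s·(H − f)/(H − s) = 270 × (3294.7 − 28) / (3294.7 − 270) = 270 × 3266.7 / 3024.7 ≈ 291.60 mm.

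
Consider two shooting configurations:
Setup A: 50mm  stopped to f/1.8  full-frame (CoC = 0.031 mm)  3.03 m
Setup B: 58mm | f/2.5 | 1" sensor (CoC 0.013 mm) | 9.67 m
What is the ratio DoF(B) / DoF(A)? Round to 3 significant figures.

Setup A: H = 50²/(1.8×0.031) + 50 ≈ 44852.9 mm; DoF = Df − Dn = 3245.90 − 2841.03 ≈ 404.87 mm.
Setup B: H = 58²/(2.5×0.013) + 58 ≈ 103565.7 mm; DoF = Df − Dn = 10659.9 − 8848.3 ≈ 1811.6 mm.
Ratio = 1811.6 / 404.87 ≈ 4.47.

4.47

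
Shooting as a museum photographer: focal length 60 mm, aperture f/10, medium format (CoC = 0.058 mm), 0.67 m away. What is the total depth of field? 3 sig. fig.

Hyperfocal distance H = f²/(N·c) + f = 60²/(10 × 0.058) + 60 = 3600/0.58 + 60 ≈ 6266.9 mm ≈ 6.267 m.
Near limit Dn = s·(H − f)/(H + s − 2f) = 670 × (6266.9 − 60) / (6266.9 + 670 − 2 × 60) = 670 × 6206.9 / 6816.9 ≈ 610.05 mm.
Far limit Df = s·(H − f)/(H − s) = 670 × (6266.9 − 60) / (6266.9 − 670) = 670 × 6206.9 / 5596.9 ≈ 743.02 mm.
Depth of field = Df − Dn = 743.02 − 610.05 ≈ 132.97 mm.

133 mm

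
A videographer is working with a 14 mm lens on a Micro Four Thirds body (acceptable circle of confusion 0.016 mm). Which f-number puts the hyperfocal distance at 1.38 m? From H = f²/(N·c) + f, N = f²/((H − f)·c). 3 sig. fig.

Rearrange H = f²/(N·c) + f for N: N = f² / ((H − f)·c).
N = 14² / ((1380 − 14) × 0.016) = 196 / 21.86 ≈ 8.97.

f/8.97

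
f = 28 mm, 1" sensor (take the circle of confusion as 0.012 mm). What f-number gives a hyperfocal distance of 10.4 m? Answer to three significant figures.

Rearrange H = f²/(N·c) + f for N: N = f² / ((H − f)·c).
N = 28² / ((10400 − 28) × 0.012) = 784 / 124.5 ≈ 6.30.

f/6.30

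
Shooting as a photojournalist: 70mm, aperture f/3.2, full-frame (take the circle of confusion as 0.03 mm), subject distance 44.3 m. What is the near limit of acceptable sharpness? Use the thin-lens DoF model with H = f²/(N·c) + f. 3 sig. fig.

23.7 m

Hyperfocal distance H = f²/(N·c) + f = 70²/(3.2 × 0.03) + 70 = 4900/0.096 + 70 ≈ 51111.7 mm ≈ 51.11 m.
Near limit Dn = s·(H − f)/(H + s − 2f) = 44300 × (51111.7 − 70) / (51111.7 + 44300 − 2 × 70) = 44300 × 51041.7 / 95271.7 ≈ 23734 mm ≈ 23.7 m.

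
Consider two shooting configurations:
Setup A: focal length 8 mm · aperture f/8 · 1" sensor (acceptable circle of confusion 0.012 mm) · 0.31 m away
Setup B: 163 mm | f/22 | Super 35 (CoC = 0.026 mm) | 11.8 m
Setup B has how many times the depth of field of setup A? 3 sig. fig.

Setup A: H = 8²/(8×0.012) + 8 ≈ 674.7 mm; DoF = Df − Dn = 566.73 − 213.35 ≈ 353.38 mm.
Setup B: H = 163²/(22×0.026) + 163 ≈ 46612.3 mm; DoF = Df − Dn = 15744.5 − 9436.0 ≈ 6308.5 mm.
Ratio = 6308.5 / 353.38 ≈ 17.9.

17.9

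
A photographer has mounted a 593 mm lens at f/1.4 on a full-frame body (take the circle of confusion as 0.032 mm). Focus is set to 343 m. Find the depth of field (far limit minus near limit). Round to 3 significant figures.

30.0 m

Hyperfocal distance H = f²/(N·c) + f = 593²/(1.4 × 0.032) + 593 = 351649/0.0448 + 593 ≈ 7849901.0 mm ≈ 7850 m.
Near limit Dn = s·(H − f)/(H + s − 2f) = 343000 × (7849901.0 − 593) / (7849901.0 + 343000 − 2 × 593) = 343000 × 7849308.0 / 8191715.0 ≈ 328663 mm.
Far limit Df = s·(H − f)/(H − s) = 343000 × (7849901.0 − 593) / (7849901.0 − 343000) = 343000 × 7849308.0 / 7506901.0 ≈ 358645 mm.
Depth of field = Df − Dn = 358645 − 328663 ≈ 29982 mm ≈ 30.0 m.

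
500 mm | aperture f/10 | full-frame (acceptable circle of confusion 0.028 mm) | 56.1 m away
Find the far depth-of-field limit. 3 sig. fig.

59.8 m

Hyperfocal distance H = f²/(N·c) + f = 500²/(10 × 0.028) + 500 = 250000/0.28 + 500 ≈ 893357.1 mm ≈ 893.4 m.
Far limit Df = s·(H − f)/(H − s) = 56100 × (893357.1 − 500) / (893357.1 − 56100) = 56100 × 892857.1 / 837257.1 ≈ 59825 mm ≈ 59.8 m.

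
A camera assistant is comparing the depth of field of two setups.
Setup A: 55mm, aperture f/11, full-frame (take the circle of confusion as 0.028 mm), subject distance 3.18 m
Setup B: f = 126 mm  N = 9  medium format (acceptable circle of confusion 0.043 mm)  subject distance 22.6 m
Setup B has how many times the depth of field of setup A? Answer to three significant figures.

Setup A: H = 55²/(11×0.028) + 55 ≈ 9876.4 mm; DoF = Df − Dn = 4664.0 − 2412.4 ≈ 2251.6 mm.
Setup B: H = 126²/(9×0.043) + 126 ≈ 41149.3 mm; DoF = Df − Dn = 49982 − 14601 ≈ 35381 mm.
Ratio = 35381 / 2251.6 ≈ 15.7.

15.7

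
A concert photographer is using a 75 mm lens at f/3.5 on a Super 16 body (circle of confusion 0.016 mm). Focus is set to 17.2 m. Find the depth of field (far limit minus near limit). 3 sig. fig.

Hyperfocal distance H = f²/(N·c) + f = 75²/(3.5 × 0.016) + 75 = 5625/0.056 + 75 ≈ 100521.4 mm ≈ 100.5 m.
Near limit Dn = s·(H − f)/(H + s − 2f) = 17200 × (100521.4 − 75) / (100521.4 + 17200 − 2 × 75) = 17200 × 100446.4 / 117571.4 ≈ 14694.7 mm.
Far limit Df = s·(H − f)/(H − s) = 17200 × (100521.4 − 75) / (100521.4 − 17200) = 17200 × 100446.4 / 83321.4 ≈ 20735.1 mm.
Depth of field = Df − Dn = 20735.1 − 14694.7 ≈ 6040.4 mm ≈ 6.04 m.

6.04 m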